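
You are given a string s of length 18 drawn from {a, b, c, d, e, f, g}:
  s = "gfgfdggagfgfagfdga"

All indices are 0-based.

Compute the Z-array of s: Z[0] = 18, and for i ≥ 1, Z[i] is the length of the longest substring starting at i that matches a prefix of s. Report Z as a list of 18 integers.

Z[0]=18
i=1: i≥r, start 0; Z[1]=0
i=2: i≥r, start 0; Z[2]=2 scan→box=[2,4)
i=3: min(r-i=1, Z[1]=0)=0; Z[3]=0
i=4: i≥r, start 0; Z[4]=0
i=5: i≥r, start 0; Z[5]=1 scan→box=[5,6)
i=6: i≥r, start 0; Z[6]=1 scan→box=[6,7)
i=7: i≥r, start 0; Z[7]=0
i=8: i≥r, start 0; Z[8]=4 scan→box=[8,12)
i=9: min(r-i=3, Z[1]=0)=0; Z[9]=0
i=10: min(r-i=2, Z[2]=2)=2; Z[10]=2
i=11: min(r-i=1, Z[3]=0)=0; Z[11]=0
i=12: i≥r, start 0; Z[12]=0
i=13: i≥r, start 0; Z[13]=2 scan→box=[13,15)
i=14: min(r-i=1, Z[1]=0)=0; Z[14]=0
i=15: i≥r, start 0; Z[15]=0
i=16: i≥r, start 0; Z[16]=1 scan→box=[16,17)
i=17: i≥r, start 0; Z[17]=0

[18, 0, 2, 0, 0, 1, 1, 0, 4, 0, 2, 0, 0, 2, 0, 0, 1, 0]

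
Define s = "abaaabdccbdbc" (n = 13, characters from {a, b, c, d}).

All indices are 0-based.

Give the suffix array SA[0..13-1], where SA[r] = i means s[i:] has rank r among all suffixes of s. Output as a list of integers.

rank | idx | suffix
   0 |   2 | aaabdccbdbc
   1 |   3 | aabdccbdbc
   2 |   0 | abaaabdccbdbc
   3 |   4 | abdccbdbc
   4 |   1 | baaabdccbdbc
   5 |  11 | bc
   6 |   9 | bdbc
   7 |   5 | bdccbdbc
   8 |  12 | c
   9 |   8 | cbdbc
  10 |   7 | ccbdbc
  11 |  10 | dbc
  12 |   6 | dccbdbc

[2, 3, 0, 4, 1, 11, 9, 5, 12, 8, 7, 10, 6]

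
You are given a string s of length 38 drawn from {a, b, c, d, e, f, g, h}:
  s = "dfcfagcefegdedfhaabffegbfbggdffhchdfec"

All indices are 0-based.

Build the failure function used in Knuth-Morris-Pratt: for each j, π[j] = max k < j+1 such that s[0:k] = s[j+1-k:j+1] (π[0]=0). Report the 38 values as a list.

π[0] = 0
j=1 s[j]='f': π[1]=0 (border '')
j=2 s[j]='c': π[2]=0 (border '')
j=3 s[j]='f': π[3]=0 (border '')
j=4 s[j]='a': π[4]=0 (border '')
j=5 s[j]='g': π[5]=0 (border '')
j=6 s[j]='c': π[6]=0 (border '')
j=7 s[j]='e': π[7]=0 (border '')
j=8 s[j]='f': π[8]=0 (border '')
j=9 s[j]='e': π[9]=0 (border '')
j=10 s[j]='g': π[10]=0 (border '')
j=11 s[j]='d': π[11]=1 (border 'd')
j=12 s[j]='e': k: 1→0; π[12]=0 (border '')
j=13 s[j]='d': π[13]=1 (border 'd')
j=14 s[j]='f': π[14]=2 (border 'df')
j=15 s[j]='h': k: 2→0; π[15]=0 (border '')
j=16 s[j]='a': π[16]=0 (border '')
j=17 s[j]='a': π[17]=0 (border '')
j=18 s[j]='b': π[18]=0 (border '')
j=19 s[j]='f': π[19]=0 (border '')
j=20 s[j]='f': π[20]=0 (border '')
j=21 s[j]='e': π[21]=0 (border '')
j=22 s[j]='g': π[22]=0 (border '')
j=23 s[j]='b': π[23]=0 (border '')
j=24 s[j]='f': π[24]=0 (border '')
j=25 s[j]='b': π[25]=0 (border '')
j=26 s[j]='g': π[26]=0 (border '')
j=27 s[j]='g': π[27]=0 (border '')
j=28 s[j]='d': π[28]=1 (border 'd')
j=29 s[j]='f': π[29]=2 (border 'df')
j=30 s[j]='f': k: 2→0; π[30]=0 (border '')
j=31 s[j]='h': π[31]=0 (border '')
j=32 s[j]='c': π[32]=0 (border '')
j=33 s[j]='h': π[33]=0 (border '')
j=34 s[j]='d': π[34]=1 (border 'd')
j=35 s[j]='f': π[35]=2 (border 'df')
j=36 s[j]='e': k: 2→0; π[36]=0 (border '')
j=37 s[j]='c': π[37]=0 (border '')

[0, 0, 0, 0, 0, 0, 0, 0, 0, 0, 0, 1, 0, 1, 2, 0, 0, 0, 0, 0, 0, 0, 0, 0, 0, 0, 0, 0, 1, 2, 0, 0, 0, 0, 1, 2, 0, 0]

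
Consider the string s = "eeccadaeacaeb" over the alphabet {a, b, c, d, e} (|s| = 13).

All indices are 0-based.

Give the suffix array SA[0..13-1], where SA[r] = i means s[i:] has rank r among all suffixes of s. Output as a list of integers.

sorted suffixes:
  #0 SA[0]=8  'acaeb'
  #1 SA[1]=4  'adaeacaeb'
  #2 SA[2]=6  'aeacaeb'
  #3 SA[3]=10  'aeb'
  #4 SA[4]=12  'b'
  #5 SA[5]=3  'cadaeacaeb'
  #6 SA[6]=9  'caeb'
  #7 SA[7]=2  'ccadaeacaeb'
  #8 SA[8]=5  'daeacaeb'
  #9 SA[9]=7  'eacaeb'
  #10 SA[10]=11  'eb'
  #11 SA[11]=1  'eccadaeacaeb'
  #12 SA[12]=0  'eeccadaeacaeb'

[8, 4, 6, 10, 12, 3, 9, 2, 5, 7, 11, 1, 0]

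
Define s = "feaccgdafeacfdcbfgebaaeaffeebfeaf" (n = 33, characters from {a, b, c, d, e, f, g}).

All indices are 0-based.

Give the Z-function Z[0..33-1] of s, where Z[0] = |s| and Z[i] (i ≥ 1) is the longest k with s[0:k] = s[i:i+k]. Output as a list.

Z[0]=33
i=1: outside box; Z[1]=0
i=2: outside box; Z[2]=0
i=3: outside box; Z[3]=0
i=4: outside box; Z[4]=0
i=5: outside box; Z[5]=0
i=6: outside box; Z[6]=0
i=7: outside box; Z[7]=0
i=8: outside box; Z[8]=4 grow→box=[8,12)
i=9: min(r-i=3, Z[1]=0)=0; Z[9]=0
i=10: min(r-i=2, Z[2]=0)=0; Z[10]=0
i=11: min(r-i=1, Z[3]=0)=0; Z[11]=0
i=12: outside box; Z[12]=1 grow→box=[12,13)
i=13: outside box; Z[13]=0
i=14: outside box; Z[14]=0
i=15: outside box; Z[15]=0
i=16: outside box; Z[16]=1 grow→box=[16,17)
i=17: outside box; Z[17]=0
i=18: outside box; Z[18]=0
i=19: outside box; Z[19]=0
i=20: outside box; Z[20]=0
i=21: outside box; Z[21]=0
i=22: outside box; Z[22]=0
i=23: outside box; Z[23]=0
i=24: outside box; Z[24]=1 grow→box=[24,25)
i=25: outside box; Z[25]=2 grow→box=[25,27)
i=26: min(r-i=1, Z[1]=0)=0; Z[26]=0
i=27: outside box; Z[27]=0
i=28: outside box; Z[28]=0
i=29: outside box; Z[29]=3 grow→box=[29,32)
i=30: min(r-i=2, Z[1]=0)=0; Z[30]=0
i=31: min(r-i=1, Z[2]=0)=0; Z[31]=0
i=32: outside box; Z[32]=1 grow→box=[32,33)

[33, 0, 0, 0, 0, 0, 0, 0, 4, 0, 0, 0, 1, 0, 0, 0, 1, 0, 0, 0, 0, 0, 0, 0, 1, 2, 0, 0, 0, 3, 0, 0, 1]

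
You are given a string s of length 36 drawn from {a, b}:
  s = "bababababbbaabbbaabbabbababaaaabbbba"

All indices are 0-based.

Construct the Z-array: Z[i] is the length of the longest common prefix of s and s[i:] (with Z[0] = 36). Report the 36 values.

[36, 0, 7, 0, 5, 0, 3, 0, 1, 1, 2, 0, 0, 1, 1, 2, 0, 0, 1, 3, 0, 1, 6, 0, 4, 0, 2, 0, 0, 0, 0, 1, 1, 1, 2, 0]

Z[0]=36
i=1: fresh scan; Z[1]=0
i=2: fresh scan; Z[2]=7 extend→box=[2,9)
i=3: min(r-i=6, Z[1]=0)=0; Z[3]=0
i=4: min(r-i=5, Z[2]=7)=5; Z[4]=5
i=5: min(r-i=4, Z[3]=0)=0; Z[5]=0
i=6: min(r-i=3, Z[4]=5)=3; Z[6]=3
i=7: min(r-i=2, Z[5]=0)=0; Z[7]=0
i=8: min(r-i=1, Z[6]=3)=1; Z[8]=1
i=9: fresh scan; Z[9]=1 extend→box=[9,10)
i=10: fresh scan; Z[10]=2 extend→box=[10,12)
i=11: min(r-i=1, Z[1]=0)=0; Z[11]=0
i=12: fresh scan; Z[12]=0
i=13: fresh scan; Z[13]=1 extend→box=[13,14)
i=14: fresh scan; Z[14]=1 extend→box=[14,15)
i=15: fresh scan; Z[15]=2 extend→box=[15,17)
i=16: min(r-i=1, Z[1]=0)=0; Z[16]=0
i=17: fresh scan; Z[17]=0
i=18: fresh scan; Z[18]=1 extend→box=[18,19)
i=19: fresh scan; Z[19]=3 extend→box=[19,22)
i=20: min(r-i=2, Z[1]=0)=0; Z[20]=0
i=21: min(r-i=1, Z[2]=7)=1; Z[21]=1
i=22: fresh scan; Z[22]=6 extend→box=[22,28)
i=23: min(r-i=5, Z[1]=0)=0; Z[23]=0
i=24: min(r-i=4, Z[2]=7)=4; Z[24]=4
i=25: min(r-i=3, Z[3]=0)=0; Z[25]=0
i=26: min(r-i=2, Z[4]=5)=2; Z[26]=2
i=27: min(r-i=1, Z[5]=0)=0; Z[27]=0
i=28: fresh scan; Z[28]=0
i=29: fresh scan; Z[29]=0
i=30: fresh scan; Z[30]=0
i=31: fresh scan; Z[31]=1 extend→box=[31,32)
i=32: fresh scan; Z[32]=1 extend→box=[32,33)
i=33: fresh scan; Z[33]=1 extend→box=[33,34)
i=34: fresh scan; Z[34]=2 extend→box=[34,36)
i=35: min(r-i=1, Z[1]=0)=0; Z[35]=0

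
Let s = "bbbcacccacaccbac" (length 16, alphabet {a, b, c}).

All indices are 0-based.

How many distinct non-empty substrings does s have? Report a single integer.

rank | idx | suffix
   0 |  14 | ac
   1 |   8 | acaccbac
   2 |  10 | accbac
   3 |   4 | acccacaccbac
   4 |  13 | bac
   5 |   0 | bbbcacccacaccbac
   6 |   1 | bbcacccacaccbac
   7 |   2 | bcacccacaccbac
   8 |  15 | c
   9 |   7 | cacaccbac
  10 |   9 | caccbac
  11 |   3 | cacccacaccbac
  12 |  12 | cbac
  13 |   6 | ccacaccbac
  14 |  11 | ccbac
  15 |   5 | cccacaccbac

SA = [14, 8, 10, 4, 13, 0, 1, 2, 15, 7, 9, 3, 12, 6, 11, 5]
i: (SA[i-1],SA[i]) lcp shared
  1: (14,8) 2 'ac'
  2: (8,10) 2 'ac'
  3: (10,4) 3 'acc'
  4: (4,13) 0 ''
  5: (13,0) 1 'b'
  6: (0,1) 2 'bb'
  7: (1,2) 1 'b'
  8: (2,15) 0 ''
  9: (15,7) 1 'c'
  10: (7,9) 3 'cac'
  11: (9,3) 4 'cacc'
  12: (3,12) 1 'c'
  13: (12,6) 1 'c'
  14: (6,11) 2 'cc'
  15: (11,5) 2 'cc'

n(n+1)/2 = 16·17/2 = 136
Σ LCP = 0 + 2 + 2 + 3 + 0 + 1 + 2 + 1 + 0 + 1 + 3 + 4 + 1 + 1 + 2 + 2 = 25
distinct = 136 − 25 = 111

111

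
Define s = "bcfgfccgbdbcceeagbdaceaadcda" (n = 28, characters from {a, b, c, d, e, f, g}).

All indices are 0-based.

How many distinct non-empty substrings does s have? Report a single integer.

rank→(start, suffix):
  0 → (27, 'a')
  1 → (22, 'aadcda')
  2 → (19, 'aceaadcda')
  3 → (23, 'adcda')
  4 → (15, 'agbdaceaadcda')
  5 → (10, 'bcceeagbdaceaadcda')
  6 → (0, 'bcfgfccgbdbcceeagbdaceaadcda')
  7 → (17, 'bdaceaadcda')
  8 → (8, 'bdbcceeagbdaceaadcda')
  9 → (11, 'cceeagbdaceaadcda')
  10 → (5, 'ccgbdbcceeagbdaceaadcda')
  11 → (25, 'cda')
  12 → (20, 'ceaadcda')
  13 → (12, 'ceeagbdaceaadcda')
  14 → (1, 'cfgfccgbdbcceeagbdaceaadcda')
  15 → (6, 'cgbdbcceeagbdaceaadcda')
  16 → (26, 'da')
  17 → (18, 'daceaadcda')
  18 → (9, 'dbcceeagbdaceaadcda')
  19 → (24, 'dcda')
  20 → (21, 'eaadcda')
  21 → (14, 'eagbdaceaadcda')
  22 → (13, 'eeagbdaceaadcda')
  23 → (4, 'fccgbdbcceeagbdaceaadcda')
  24 → (2, 'fgfccgbdbcceeagbdaceaadcda')
  25 → (16, 'gbdaceaadcda')
  26 → (7, 'gbdbcceeagbdaceaadcda')
  27 → (3, 'gfccgbdbcceeagbdaceaadcda')

SA = [27, 22, 19, 23, 15, 10, 0, 17, 8, 11, 5, 25, 20, 12, 1, 6, 26, 18, 9, 24, 21, 14, 13, 4, 2, 16, 7, 3]
rank  pair      lcp
   1  s[27:],s[22:]  1  'a'
   2  s[22:],s[19:]  1  'a'
   3  s[19:],s[23:]  1  'a'
   4  s[23:],s[15:]  1  'a'
   5  s[15:],s[10:]  0  ''
   6  s[10:],s[0:]  2  'bc'
   7  s[0:],s[17:]  1  'b'
   8  s[17:],s[8:]  2  'bd'
   9  s[8:],s[11:]  0  ''
  10  s[11:],s[5:]  2  'cc'
  11  s[5:],s[25:]  1  'c'
  12  s[25:],s[20:]  1  'c'
  13  s[20:],s[12:]  2  'ce'
  14  s[12:],s[1:]  1  'c'
  15  s[1:],s[6:]  1  'c'
  16  s[6:],s[26:]  0  ''
  17  s[26:],s[18:]  2  'da'
  18  s[18:],s[9:]  1  'd'
  19  s[9:],s[24:]  1  'd'
  20  s[24:],s[21:]  0  ''
  21  s[21:],s[14:]  2  'ea'
  22  s[14:],s[13:]  1  'e'
  23  s[13:],s[4:]  0  ''
  24  s[4:],s[2:]  1  'f'
  25  s[2:],s[16:]  0  ''
  26  s[16:],s[7:]  3  'gbd'
  27  s[7:],s[3:]  1  'g'

n(n+1)/2 = 28·29/2 = 406
Σ LCP = 0 + 1 + 1 + 1 + 1 + 0 + 2 + 1 + 2 + 0 + 2 + 1 + 1 + 2 + 1 + 1 + 0 + 2 + 1 + 1 + 0 + 2 + 1 + 0 + 1 + 0 + 3 + 1 = 29
distinct = 406 − 29 = 377

377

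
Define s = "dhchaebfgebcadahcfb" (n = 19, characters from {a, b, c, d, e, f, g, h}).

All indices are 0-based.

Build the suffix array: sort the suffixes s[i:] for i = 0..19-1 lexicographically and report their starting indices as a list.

[12, 4, 14, 18, 10, 6, 11, 16, 2, 13, 0, 9, 5, 17, 7, 8, 3, 15, 1]

rank→(start, suffix):
  0 → (12, 'adahcfb')
  1 → (4, 'aebfgebcadahcfb')
  2 → (14, 'ahcfb')
  3 → (18, 'b')
  4 → (10, 'bcadahcfb')
  5 → (6, 'bfgebcadahcfb')
  6 → (11, 'cadahcfb')
  7 → (16, 'cfb')
  8 → (2, 'chaebfgebcadahcfb')
  9 → (13, 'dahcfb')
  10 → (0, 'dhchaebfgebcadahcfb')
  11 → (9, 'ebcadahcfb')
  12 → (5, 'ebfgebcadahcfb')
  13 → (17, 'fb')
  14 → (7, 'fgebcadahcfb')
  15 → (8, 'gebcadahcfb')
  16 → (3, 'haebfgebcadahcfb')
  17 → (15, 'hcfb')
  18 → (1, 'hchaebfgebcadahcfb')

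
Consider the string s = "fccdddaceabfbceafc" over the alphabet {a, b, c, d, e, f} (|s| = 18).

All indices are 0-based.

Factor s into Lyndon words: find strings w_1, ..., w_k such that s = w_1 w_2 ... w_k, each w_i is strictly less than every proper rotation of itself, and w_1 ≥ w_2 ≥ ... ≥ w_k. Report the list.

emit factor 1: 'f' (i=0, period=1)
emit factor 2: 'ccddd' (i=1, period=5)
emit factor 3: 'ace' (i=6, period=3)
emit factor 4: 'abfbceafc' (i=9, period=9)

["f", "ccddd", "ace", "abfbceafc"]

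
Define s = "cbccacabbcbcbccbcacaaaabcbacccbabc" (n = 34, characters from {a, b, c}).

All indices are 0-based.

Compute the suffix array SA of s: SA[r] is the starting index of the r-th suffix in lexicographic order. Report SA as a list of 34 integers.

rank→(start, suffix):
  0 → (19, 'aaaabcbacccbabc')
  1 → (20, 'aaabcbacccbabc')
  2 → (21, 'aabcbacccbabc')
  3 → (6, 'abbcbcbccbcacaaaabcbacccbabc')
  4 → (31, 'abc')
  5 → (22, 'abcbacccbabc')
  6 → (17, 'acaaaabcbacccbabc')
  7 → (4, 'acabbcbcbccbcacaaaabcbacccbabc')
  8 → (26, 'acccbabc')
  9 → (30, 'babc')
  10 → (25, 'bacccbabc')
  11 → (7, 'bbcbcbccbcacaaaabcbacccbabc')
  12 → (32, 'bc')
  13 → (15, 'bcacaaaabcbacccbabc')
  14 → (23, 'bcbacccbabc')
  15 → (8, 'bcbcbccbcacaaaabcbacccbabc')
  16 → (10, 'bcbccbcacaaaabcbacccbabc')
  17 → (1, 'bccacabbcbcbccbcacaaaabcbacccbabc')
  18 → (12, 'bccbcacaaaabcbacccbabc')
  19 → (33, 'c')
  20 → (18, 'caaaabcbacccbabc')
  21 → (5, 'cabbcbcbccbcacaaaabcbacccbabc')
  22 → (16, 'cacaaaabcbacccbabc')
  23 → (3, 'cacabbcbcbccbcacaaaabcbacccbabc')
  24 → (29, 'cbabc')
  25 → (24, 'cbacccbabc')
  26 → (14, 'cbcacaaaabcbacccbabc')
  27 → (9, 'cbcbccbcacaaaabcbacccbabc')
  28 → (0, 'cbccacabbcbcbccbcacaaaabcbacccbabc')
  29 → (11, 'cbccbcacaaaabcbacccbabc')
  30 → (2, 'ccacabbcbcbccbcacaaaabcbacccbabc')
  31 → (28, 'ccbabc')
  32 → (13, 'ccbcacaaaabcbacccbabc')
  33 → (27, 'cccbabc')

[19, 20, 21, 6, 31, 22, 17, 4, 26, 30, 25, 7, 32, 15, 23, 8, 10, 1, 12, 33, 18, 5, 16, 3, 29, 24, 14, 9, 0, 11, 2, 28, 13, 27]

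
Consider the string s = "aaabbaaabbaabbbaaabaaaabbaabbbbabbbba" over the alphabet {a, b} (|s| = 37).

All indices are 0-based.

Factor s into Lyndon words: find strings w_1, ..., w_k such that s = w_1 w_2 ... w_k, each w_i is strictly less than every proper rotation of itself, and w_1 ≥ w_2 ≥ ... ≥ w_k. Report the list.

emit factor 1: 'aaabbaaabbaabbb' (i=0, period=15)
emit factor 2: 'aaab' (i=15, period=4)
emit factor 3: 'aaaabbaabbbbabbbb' (i=19, period=17)
emit factor 4: 'a' (i=36, period=1)

["aaabbaaabbaabbb", "aaab", "aaaabbaabbbbabbbb", "a"]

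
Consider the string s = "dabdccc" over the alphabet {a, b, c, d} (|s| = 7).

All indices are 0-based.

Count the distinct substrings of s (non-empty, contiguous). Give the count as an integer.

sorted suffixes:
  #0 SA[0]=1  'abdccc'
  #1 SA[1]=2  'bdccc'
  #2 SA[2]=6  'c'
  #3 SA[3]=5  'cc'
  #4 SA[4]=4  'ccc'
  #5 SA[5]=0  'dabdccc'
  #6 SA[6]=3  'dccc'

SA = [1, 2, 6, 5, 4, 0, 3]
i: (SA[i-1],SA[i]) lcp shared
  1: (1,2) 0 ''
  2: (2,6) 0 ''
  3: (6,5) 1 'c'
  4: (5,4) 2 'cc'
  5: (4,0) 0 ''
  6: (0,3) 1 'd'

n(n+1)/2 = 7·8/2 = 28
Σ LCP = 0 + 0 + 0 + 1 + 2 + 0 + 1 = 4
distinct = 28 − 4 = 24

24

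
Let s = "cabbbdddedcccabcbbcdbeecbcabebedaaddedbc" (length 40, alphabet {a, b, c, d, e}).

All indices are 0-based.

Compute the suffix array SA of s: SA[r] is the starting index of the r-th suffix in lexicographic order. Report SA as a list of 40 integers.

sorted suffixes:
  #0 SA[0]=32  'aaddedbc'
  #1 SA[1]=1  'abbbdddedcccabcbbcdbeecbcabebedaaddedbc'
  #2 SA[2]=13  'abcbbcdbeecbcabebedaaddedbc'
  #3 SA[3]=26  'abebedaaddedbc'
  #4 SA[4]=33  'addedbc'
  #5 SA[5]=2  'bbbdddedcccabcbbcdbeecbcabebedaaddedbc'
  #6 SA[6]=16  'bbcdbeecbcabebedaaddedbc'
  #7 SA[7]=3  'bbdddedcccabcbbcdbeecbcabebedaaddedbc'
  #8 SA[8]=38  'bc'
  #9 SA[9]=24  'bcabebedaaddedbc'
  #10 SA[10]=14  'bcbbcdbeecbcabebedaaddedbc'
  #11 SA[11]=17  'bcdbeecbcabebedaaddedbc'
  #12 SA[12]=4  'bdddedcccabcbbcdbeecbcabebedaaddedbc'
  #13 SA[13]=27  'bebedaaddedbc'
  #14 SA[14]=29  'bedaaddedbc'
  #15 SA[15]=20  'beecbcabebedaaddedbc'
  #16 SA[16]=39  'c'
  #17 SA[17]=0  'cabbbdddedcccabcbbcdbeecbcabebedaaddedbc'
  #18 SA[18]=12  'cabcbbcdbeecbcabebedaaddedbc'
  #19 SA[19]=25  'cabebedaaddedbc'
  #20 SA[20]=15  'cbbcdbeecbcabebedaaddedbc'
  #21 SA[21]=23  'cbcabebedaaddedbc'
  #22 SA[22]=11  'ccabcbbcdbeecbcabebedaaddedbc'
  #23 SA[23]=10  'cccabcbbcdbeecbcabebedaaddedbc'
  #24 SA[24]=18  'cdbeecbcabebedaaddedbc'
  #25 SA[25]=31  'daaddedbc'
  #26 SA[26]=37  'dbc'
  #27 SA[27]=19  'dbeecbcabebedaaddedbc'
  #28 SA[28]=9  'dcccabcbbcdbeecbcabebedaaddedbc'
  #29 SA[29]=5  'dddedcccabcbbcdbeecbcabebedaaddedbc'
  #30 SA[30]=34  'ddedbc'
  #31 SA[31]=6  'ddedcccabcbbcdbeecbcabebedaaddedbc'
  #32 SA[32]=35  'dedbc'
  #33 SA[33]=7  'dedcccabcbbcdbeecbcabebedaaddedbc'
  #34 SA[34]=28  'ebedaaddedbc'
  #35 SA[35]=22  'ecbcabebedaaddedbc'
  #36 SA[36]=30  'edaaddedbc'
  #37 SA[37]=36  'edbc'
  #38 SA[38]=8  'edcccabcbbcdbeecbcabebedaaddedbc'
  #39 SA[39]=21  'eecbcabebedaaddedbc'

[32, 1, 13, 26, 33, 2, 16, 3, 38, 24, 14, 17, 4, 27, 29, 20, 39, 0, 12, 25, 15, 23, 11, 10, 18, 31, 37, 19, 9, 5, 34, 6, 35, 7, 28, 22, 30, 36, 8, 21]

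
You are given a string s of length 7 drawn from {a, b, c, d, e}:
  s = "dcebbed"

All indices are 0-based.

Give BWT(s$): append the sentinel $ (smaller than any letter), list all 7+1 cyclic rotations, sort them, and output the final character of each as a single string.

rank  rotation  last
    0  $dcebbed  d
    1  bbed$dce  e
    2  bed$dceb  b
    3  cebbed$d  d
    4  d$dcebbe  e
    5  dcebbed$  $
    6  ebbed$dc  c
    7  ed$dcebb  b

debde$cb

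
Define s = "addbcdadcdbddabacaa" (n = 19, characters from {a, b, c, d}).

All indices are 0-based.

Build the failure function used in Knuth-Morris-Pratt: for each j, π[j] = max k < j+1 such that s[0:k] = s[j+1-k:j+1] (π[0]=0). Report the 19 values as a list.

π[0] = 0
j=1 s[j]='d': π[1]=0 (border '')
j=2 s[j]='d': π[2]=0 (border '')
j=3 s[j]='b': π[3]=0 (border '')
j=4 s[j]='c': π[4]=0 (border '')
j=5 s[j]='d': π[5]=0 (border '')
j=6 s[j]='a': π[6]=1 (border 'a')
j=7 s[j]='d': π[7]=2 (border 'ad')
j=8 s[j]='c': k: 2→0; π[8]=0 (border '')
j=9 s[j]='d': π[9]=0 (border '')
j=10 s[j]='b': π[10]=0 (border '')
j=11 s[j]='d': π[11]=0 (border '')
j=12 s[j]='d': π[12]=0 (border '')
j=13 s[j]='a': π[13]=1 (border 'a')
j=14 s[j]='b': k: 1→0; π[14]=0 (border '')
j=15 s[j]='a': π[15]=1 (border 'a')
j=16 s[j]='c': k: 1→0; π[16]=0 (border '')
j=17 s[j]='a': π[17]=1 (border 'a')
j=18 s[j]='a': k: 1→0; π[18]=1 (border 'a')

[0, 0, 0, 0, 0, 0, 1, 2, 0, 0, 0, 0, 0, 1, 0, 1, 0, 1, 1]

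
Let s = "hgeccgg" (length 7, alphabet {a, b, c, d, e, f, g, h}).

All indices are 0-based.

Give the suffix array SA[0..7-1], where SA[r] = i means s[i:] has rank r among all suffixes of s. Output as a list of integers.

[3, 4, 2, 6, 1, 5, 0]

rank | idx | suffix
   0 |   3 | ccgg
   1 |   4 | cgg
   2 |   2 | eccgg
   3 |   6 | g
   4 |   1 | geccgg
   5 |   5 | gg
   6 |   0 | hgeccgg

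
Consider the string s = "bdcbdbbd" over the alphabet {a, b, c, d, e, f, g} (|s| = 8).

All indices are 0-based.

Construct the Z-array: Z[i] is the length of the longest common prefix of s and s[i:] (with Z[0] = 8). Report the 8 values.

[8, 0, 0, 2, 0, 1, 2, 0]

Z[0]=8
i=1: outside box; Z[1]=0
i=2: outside box; Z[2]=0
i=3: outside box; Z[3]=2 grow→box=[3,5)
i=4: min(r-i=1, Z[1]=0)=0; Z[4]=0
i=5: outside box; Z[5]=1 grow→box=[5,6)
i=6: outside box; Z[6]=2 grow→box=[6,8)
i=7: min(r-i=1, Z[1]=0)=0; Z[7]=0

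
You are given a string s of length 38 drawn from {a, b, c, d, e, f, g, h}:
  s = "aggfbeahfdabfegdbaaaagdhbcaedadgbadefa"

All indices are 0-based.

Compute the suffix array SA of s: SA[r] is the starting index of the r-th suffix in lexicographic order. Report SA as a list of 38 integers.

sorted suffixes:
  #0 SA[0]=37  'a'
  #1 SA[1]=17  'aaaagdhbcaedadgbadefa'
  #2 SA[2]=18  'aaagdhbcaedadgbadefa'
  #3 SA[3]=19  'aagdhbcaedadgbadefa'
  #4 SA[4]=10  'abfegdbaaaagdhbcaedadgbadefa'
  #5 SA[5]=33  'adefa'
  #6 SA[6]=29  'adgbadefa'
  #7 SA[7]=26  'aedadgbadefa'
  #8 SA[8]=20  'agdhbcaedadgbadefa'
  #9 SA[9]=0  'aggfbeahfdabfegdbaaaagdhbcaedadgbadefa'
  #10 SA[10]=6  'ahfdabfegdbaaaagdhbcaedadgbadefa'
  #11 SA[11]=16  'baaaagdhbcaedadgbadefa'
  #12 SA[12]=32  'badefa'
  #13 SA[13]=24  'bcaedadgbadefa'
  #14 SA[14]=4  'beahfdabfegdbaaaagdhbcaedadgbadefa'
  #15 SA[15]=11  'bfegdbaaaagdhbcaedadgbadefa'
  #16 SA[16]=25  'caedadgbadefa'
  #17 SA[17]=9  'dabfegdbaaaagdhbcaedadgbadefa'
  #18 SA[18]=28  'dadgbadefa'
  #19 SA[19]=15  'dbaaaagdhbcaedadgbadefa'
  #20 SA[20]=34  'defa'
  #21 SA[21]=30  'dgbadefa'
  #22 SA[22]=22  'dhbcaedadgbadefa'
  #23 SA[23]=5  'eahfdabfegdbaaaagdhbcaedadgbadefa'
  #24 SA[24]=27  'edadgbadefa'
  #25 SA[25]=35  'efa'
  #26 SA[26]=13  'egdbaaaagdhbcaedadgbadefa'
  #27 SA[27]=36  'fa'
  #28 SA[28]=3  'fbeahfdabfegdbaaaagdhbcaedadgbadefa'
  #29 SA[29]=8  'fdabfegdbaaaagdhbcaedadgbadefa'
  #30 SA[30]=12  'fegdbaaaagdhbcaedadgbadefa'
  #31 SA[31]=31  'gbadefa'
  #32 SA[32]=14  'gdbaaaagdhbcaedadgbadefa'
  #33 SA[33]=21  'gdhbcaedadgbadefa'
  #34 SA[34]=2  'gfbeahfdabfegdbaaaagdhbcaedadgbadefa'
  #35 SA[35]=1  'ggfbeahfdabfegdbaaaagdhbcaedadgbadefa'
  #36 SA[36]=23  'hbcaedadgbadefa'
  #37 SA[37]=7  'hfdabfegdbaaaagdhbcaedadgbadefa'

[37, 17, 18, 19, 10, 33, 29, 26, 20, 0, 6, 16, 32, 24, 4, 11, 25, 9, 28, 15, 34, 30, 22, 5, 27, 35, 13, 36, 3, 8, 12, 31, 14, 21, 2, 1, 23, 7]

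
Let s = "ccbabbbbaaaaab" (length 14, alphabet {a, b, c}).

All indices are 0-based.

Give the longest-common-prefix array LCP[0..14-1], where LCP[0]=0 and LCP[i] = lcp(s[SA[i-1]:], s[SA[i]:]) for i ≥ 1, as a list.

sorted suffixes:
  #0 SA[0]=8  'aaaaab'
  #1 SA[1]=9  'aaaab'
  #2 SA[2]=10  'aaab'
  #3 SA[3]=11  'aab'
  #4 SA[4]=12  'ab'
  #5 SA[5]=3  'abbbbaaaaab'
  #6 SA[6]=13  'b'
  #7 SA[7]=7  'baaaaab'
  #8 SA[8]=2  'babbbbaaaaab'
  #9 SA[9]=6  'bbaaaaab'
  #10 SA[10]=5  'bbbaaaaab'
  #11 SA[11]=4  'bbbbaaaaab'
  #12 SA[12]=1  'cbabbbbaaaaab'
  #13 SA[13]=0  'ccbabbbbaaaaab'

SA = [8, 9, 10, 11, 12, 3, 13, 7, 2, 6, 5, 4, 1, 0]
rank  pair      lcp
   1  s[8:],s[9:]  4  'aaaa'
   2  s[9:],s[10:]  3  'aaa'
   3  s[10:],s[11:]  2  'aa'
   4  s[11:],s[12:]  1  'a'
   5  s[12:],s[3:]  2  'ab'
   6  s[3:],s[13:]  0  ''
   7  s[13:],s[7:]  1  'b'
   8  s[7:],s[2:]  2  'ba'
   9  s[2:],s[6:]  1  'b'
  10  s[6:],s[5:]  2  'bb'
  11  s[5:],s[4:]  3  'bbb'
  12  s[4:],s[1:]  0  ''
  13  s[1:],s[0:]  1  'c'

[0, 4, 3, 2, 1, 2, 0, 1, 2, 1, 2, 3, 0, 1]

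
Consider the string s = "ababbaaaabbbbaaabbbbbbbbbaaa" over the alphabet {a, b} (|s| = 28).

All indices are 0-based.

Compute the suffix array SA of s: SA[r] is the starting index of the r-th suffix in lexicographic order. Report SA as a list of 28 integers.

[27, 26, 25, 5, 6, 13, 7, 14, 0, 2, 8, 15, 24, 4, 12, 1, 23, 3, 11, 22, 10, 21, 9, 20, 19, 18, 17, 16]

rank→(start, suffix):
  0 → (27, 'a')
  1 → (26, 'aa')
  2 → (25, 'aaa')
  3 → (5, 'aaaabbbbaaabbbbbbbbbaaa')
  4 → (6, 'aaabbbbaaabbbbbbbbbaaa')
  5 → (13, 'aaabbbbbbbbbaaa')
  6 → (7, 'aabbbbaaabbbbbbbbbaaa')
  7 → (14, 'aabbbbbbbbbaaa')
  8 → (0, 'ababbaaaabbbbaaabbbbbbbbbaaa')
  9 → (2, 'abbaaaabbbbaaabbbbbbbbbaaa')
  10 → (8, 'abbbbaaabbbbbbbbbaaa')
  11 → (15, 'abbbbbbbbbaaa')
  12 → (24, 'baaa')
  13 → (4, 'baaaabbbbaaabbbbbbbbbaaa')
  14 → (12, 'baaabbbbbbbbbaaa')
  15 → (1, 'babbaaaabbbbaaabbbbbbbbbaaa')
  16 → (23, 'bbaaa')
  17 → (3, 'bbaaaabbbbaaabbbbbbbbbaaa')
  18 → (11, 'bbaaabbbbbbbbbaaa')
  19 → (22, 'bbbaaa')
  20 → (10, 'bbbaaabbbbbbbbbaaa')
  21 → (21, 'bbbbaaa')
  22 → (9, 'bbbbaaabbbbbbbbbaaa')
  23 → (20, 'bbbbbaaa')
  24 → (19, 'bbbbbbaaa')
  25 → (18, 'bbbbbbbaaa')
  26 → (17, 'bbbbbbbbaaa')
  27 → (16, 'bbbbbbbbbaaa')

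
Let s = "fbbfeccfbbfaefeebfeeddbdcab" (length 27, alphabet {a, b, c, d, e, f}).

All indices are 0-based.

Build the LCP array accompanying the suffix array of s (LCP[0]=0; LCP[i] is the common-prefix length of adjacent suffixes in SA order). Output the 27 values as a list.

[0, 1, 0, 1, 3, 1, 1, 2, 3, 0, 1, 1, 0, 1, 1, 0, 1, 1, 1, 2, 1, 0, 1, 4, 1, 2, 3]

sorted suffixes:
  #0 SA[0]=25  'ab'
  #1 SA[1]=11  'aefeebfeeddbdcab'
  #2 SA[2]=26  'b'
  #3 SA[3]=8  'bbfaefeebfeeddbdcab'
  #4 SA[4]=1  'bbfeccfbbfaefeebfeeddbdcab'
  #5 SA[5]=22  'bdcab'
  #6 SA[6]=9  'bfaefeebfeeddbdcab'
  #7 SA[7]=2  'bfeccfbbfaefeebfeeddbdcab'
  #8 SA[8]=16  'bfeeddbdcab'
  #9 SA[9]=24  'cab'
  #10 SA[10]=5  'ccfbbfaefeebfeeddbdcab'
  #11 SA[11]=6  'cfbbfaefeebfeeddbdcab'
  #12 SA[12]=21  'dbdcab'
  #13 SA[13]=23  'dcab'
  #14 SA[14]=20  'ddbdcab'
  #15 SA[15]=15  'ebfeeddbdcab'
  #16 SA[16]=4  'eccfbbfaefeebfeeddbdcab'
  #17 SA[17]=19  'eddbdcab'
  #18 SA[18]=14  'eebfeeddbdcab'
  #19 SA[19]=18  'eeddbdcab'
  #20 SA[20]=12  'efeebfeeddbdcab'
  #21 SA[21]=10  'faefeebfeeddbdcab'
  #22 SA[22]=7  'fbbfaefeebfeeddbdcab'
  #23 SA[23]=0  'fbbfeccfbbfaefeebfeeddbdcab'
  #24 SA[24]=3  'feccfbbfaefeebfeeddbdcab'
  #25 SA[25]=13  'feebfeeddbdcab'
  #26 SA[26]=17  'feeddbdcab'

SA = [25, 11, 26, 8, 1, 22, 9, 2, 16, 24, 5, 6, 21, 23, 20, 15, 4, 19, 14, 18, 12, 10, 7, 0, 3, 13, 17]
i: (SA[i-1],SA[i]) lcp shared
  1: (25,11) 1 'a'
  2: (11,26) 0 ''
  3: (26,8) 1 'b'
  4: (8,1) 3 'bbf'
  5: (1,22) 1 'b'
  6: (22,9) 1 'b'
  7: (9,2) 2 'bf'
  8: (2,16) 3 'bfe'
  9: (16,24) 0 ''
  10: (24,5) 1 'c'
  11: (5,6) 1 'c'
  12: (6,21) 0 ''
  13: (21,23) 1 'd'
  14: (23,20) 1 'd'
  15: (20,15) 0 ''
  16: (15,4) 1 'e'
  17: (4,19) 1 'e'
  18: (19,14) 1 'e'
  19: (14,18) 2 'ee'
  20: (18,12) 1 'e'
  21: (12,10) 0 ''
  22: (10,7) 1 'f'
  23: (7,0) 4 'fbbf'
  24: (0,3) 1 'f'
  25: (3,13) 2 'fe'
  26: (13,17) 3 'fee'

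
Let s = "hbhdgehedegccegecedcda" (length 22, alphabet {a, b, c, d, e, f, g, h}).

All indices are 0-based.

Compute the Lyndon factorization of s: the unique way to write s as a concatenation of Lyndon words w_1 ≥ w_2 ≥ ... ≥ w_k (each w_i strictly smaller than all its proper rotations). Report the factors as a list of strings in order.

["h", "bhdgehedegccegecedcd", "a"]

emit factor 1: 'h' (i=0, period=1)
emit factor 2: 'bhdgehedegccegecedcd' (i=1, period=20)
emit factor 3: 'a' (i=21, period=1)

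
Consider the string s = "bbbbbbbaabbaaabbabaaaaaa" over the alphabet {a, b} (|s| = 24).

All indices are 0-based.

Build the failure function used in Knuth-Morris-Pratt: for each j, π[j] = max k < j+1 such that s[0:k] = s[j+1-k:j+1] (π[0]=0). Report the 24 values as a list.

[0, 1, 2, 3, 4, 5, 6, 0, 0, 1, 2, 0, 0, 0, 1, 2, 0, 1, 0, 0, 0, 0, 0, 0]

π[0] = 0
j=1 s[j]='b': π[1]=1 (border 'b')
j=2 s[j]='b': π[2]=2 (border 'bb')
j=3 s[j]='b': π[3]=3 (border 'bbb')
j=4 s[j]='b': π[4]=4 (border 'bbbb')
j=5 s[j]='b': π[5]=5 (border 'bbbbb')
j=6 s[j]='b': π[6]=6 (border 'bbbbbb')
j=7 s[j]='a': k: 6→5→4→3→2→1→0; π[7]=0 (border '')
j=8 s[j]='a': π[8]=0 (border '')
j=9 s[j]='b': π[9]=1 (border 'b')
j=10 s[j]='b': π[10]=2 (border 'bb')
j=11 s[j]='a': k: 2→1→0; π[11]=0 (border '')
j=12 s[j]='a': π[12]=0 (border '')
j=13 s[j]='a': π[13]=0 (border '')
j=14 s[j]='b': π[14]=1 (border 'b')
j=15 s[j]='b': π[15]=2 (border 'bb')
j=16 s[j]='a': k: 2→1→0; π[16]=0 (border '')
j=17 s[j]='b': π[17]=1 (border 'b')
j=18 s[j]='a': k: 1→0; π[18]=0 (border '')
j=19 s[j]='a': π[19]=0 (border '')
j=20 s[j]='a': π[20]=0 (border '')
j=21 s[j]='a': π[21]=0 (border '')
j=22 s[j]='a': π[22]=0 (border '')
j=23 s[j]='a': π[23]=0 (border '')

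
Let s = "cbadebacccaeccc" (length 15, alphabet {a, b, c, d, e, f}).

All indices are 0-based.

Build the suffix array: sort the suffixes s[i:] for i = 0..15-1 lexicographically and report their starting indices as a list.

rank→(start, suffix):
  0 → (6, 'acccaeccc')
  1 → (2, 'adebacccaeccc')
  2 → (10, 'aeccc')
  3 → (5, 'bacccaeccc')
  4 → (1, 'badebacccaeccc')
  5 → (14, 'c')
  6 → (9, 'caeccc')
  7 → (0, 'cbadebacccaeccc')
  8 → (13, 'cc')
  9 → (8, 'ccaeccc')
  10 → (12, 'ccc')
  11 → (7, 'cccaeccc')
  12 → (3, 'debacccaeccc')
  13 → (4, 'ebacccaeccc')
  14 → (11, 'eccc')

[6, 2, 10, 5, 1, 14, 9, 0, 13, 8, 12, 7, 3, 4, 11]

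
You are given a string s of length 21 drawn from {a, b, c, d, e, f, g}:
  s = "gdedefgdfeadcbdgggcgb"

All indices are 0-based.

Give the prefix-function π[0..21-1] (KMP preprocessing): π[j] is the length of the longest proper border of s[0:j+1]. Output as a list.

[0, 0, 0, 0, 0, 0, 1, 2, 0, 0, 0, 0, 0, 0, 0, 1, 1, 1, 0, 1, 0]

π[0] = 0
j=1 s[j]='d': π[1]=0 (border '')
j=2 s[j]='e': π[2]=0 (border '')
j=3 s[j]='d': π[3]=0 (border '')
j=4 s[j]='e': π[4]=0 (border '')
j=5 s[j]='f': π[5]=0 (border '')
j=6 s[j]='g': π[6]=1 (border 'g')
j=7 s[j]='d': π[7]=2 (border 'gd')
j=8 s[j]='f': k: 2→0; π[8]=0 (border '')
j=9 s[j]='e': π[9]=0 (border '')
j=10 s[j]='a': π[10]=0 (border '')
j=11 s[j]='d': π[11]=0 (border '')
j=12 s[j]='c': π[12]=0 (border '')
j=13 s[j]='b': π[13]=0 (border '')
j=14 s[j]='d': π[14]=0 (border '')
j=15 s[j]='g': π[15]=1 (border 'g')
j=16 s[j]='g': k: 1→0; π[16]=1 (border 'g')
j=17 s[j]='g': k: 1→0; π[17]=1 (border 'g')
j=18 s[j]='c': k: 1→0; π[18]=0 (border '')
j=19 s[j]='g': π[19]=1 (border 'g')
j=20 s[j]='b': k: 1→0; π[20]=0 (border '')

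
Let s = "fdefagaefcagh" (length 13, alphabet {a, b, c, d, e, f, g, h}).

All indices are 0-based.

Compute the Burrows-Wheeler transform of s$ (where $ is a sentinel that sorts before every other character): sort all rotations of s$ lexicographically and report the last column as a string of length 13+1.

rank  rotation        last
    0  $fdefagaefcagh  h
    1  aefcagh$fdefag  g
    2  agaefcagh$fdef  f
    3  agh$fdefagaefc  c
    4  cagh$fdefagaef  f
    5  defagaefcagh$f  f
    6  efagaefcagh$fd  d
    7  efcagh$fdefaga  a
    8  fagaefcagh$fde  e
    9  fcagh$fdefagae  e
   10  fdefagaefcagh$  $
   11  gaefcagh$fdefa  a
   12  gh$fdefagaefca  a
   13  h$fdefagaefcag  g

hgfcffdaee$aag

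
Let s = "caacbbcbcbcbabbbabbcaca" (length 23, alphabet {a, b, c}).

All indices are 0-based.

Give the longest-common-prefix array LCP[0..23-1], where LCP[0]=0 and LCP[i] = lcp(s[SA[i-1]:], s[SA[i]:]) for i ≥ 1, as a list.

[0, 1, 1, 3, 1, 2, 0, 4, 1, 2, 2, 3, 1, 2, 3, 5, 0, 2, 2, 1, 2, 2, 4]

sorted suffixes:
  #0 SA[0]=22  'a'
  #1 SA[1]=1  'aacbbcbcbcbabbbabbcaca'
  #2 SA[2]=12  'abbbabbcaca'
  #3 SA[3]=16  'abbcaca'
  #4 SA[4]=20  'aca'
  #5 SA[5]=2  'acbbcbcbcbabbbabbcaca'
  #6 SA[6]=11  'babbbabbcaca'
  #7 SA[7]=15  'babbcaca'
  #8 SA[8]=14  'bbabbcaca'
  #9 SA[9]=13  'bbbabbcaca'
  #10 SA[10]=17  'bbcaca'
  #11 SA[11]=4  'bbcbcbcbabbbabbcaca'
  #12 SA[12]=18  'bcaca'
  #13 SA[13]=9  'bcbabbbabbcaca'
  #14 SA[14]=7  'bcbcbabbbabbcaca'
  #15 SA[15]=5  'bcbcbcbabbbabbcaca'
  #16 SA[16]=21  'ca'
  #17 SA[17]=0  'caacbbcbcbcbabbbabbcaca'
  #18 SA[18]=19  'caca'
  #19 SA[19]=10  'cbabbbabbcaca'
  #20 SA[20]=3  'cbbcbcbcbabbbabbcaca'
  #21 SA[21]=8  'cbcbabbbabbcaca'
  #22 SA[22]=6  'cbcbcbabbbabbcaca'

SA = [22, 1, 12, 16, 20, 2, 11, 15, 14, 13, 17, 4, 18, 9, 7, 5, 21, 0, 19, 10, 3, 8, 6]
i: (SA[i-1],SA[i]) lcp shared
  1: (22,1) 1 'a'
  2: (1,12) 1 'a'
  3: (12,16) 3 'abb'
  4: (16,20) 1 'a'
  5: (20,2) 2 'ac'
  6: (2,11) 0 ''
  7: (11,15) 4 'babb'
  8: (15,14) 1 'b'
  9: (14,13) 2 'bb'
  10: (13,17) 2 'bb'
  11: (17,4) 3 'bbc'
  12: (4,18) 1 'b'
  13: (18,9) 2 'bc'
  14: (9,7) 3 'bcb'
  15: (7,5) 5 'bcbcb'
  16: (5,21) 0 ''
  17: (21,0) 2 'ca'
  18: (0,19) 2 'ca'
  19: (19,10) 1 'c'
  20: (10,3) 2 'cb'
  21: (3,8) 2 'cb'
  22: (8,6) 4 'cbcb'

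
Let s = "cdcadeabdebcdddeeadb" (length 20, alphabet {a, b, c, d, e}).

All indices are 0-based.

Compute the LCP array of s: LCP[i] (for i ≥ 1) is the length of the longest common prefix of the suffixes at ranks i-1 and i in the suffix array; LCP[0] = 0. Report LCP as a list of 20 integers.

[0, 1, 2, 0, 1, 1, 0, 1, 2, 0, 1, 1, 2, 1, 2, 2, 0, 2, 1, 1]

rank→(start, suffix):
  0 → (6, 'abdebcdddeeadb')
  1 → (17, 'adb')
  2 → (3, 'adeabdebcdddeeadb')
  3 → (19, 'b')
  4 → (10, 'bcdddeeadb')
  5 → (7, 'bdebcdddeeadb')
  6 → (2, 'cadeabdebcdddeeadb')
  7 → (0, 'cdcadeabdebcdddeeadb')
  8 → (11, 'cdddeeadb')
  9 → (18, 'db')
  10 → (1, 'dcadeabdebcdddeeadb')
  11 → (12, 'dddeeadb')
  12 → (13, 'ddeeadb')
  13 → (4, 'deabdebcdddeeadb')
  14 → (8, 'debcdddeeadb')
  15 → (14, 'deeadb')
  16 → (5, 'eabdebcdddeeadb')
  17 → (16, 'eadb')
  18 → (9, 'ebcdddeeadb')
  19 → (15, 'eeadb')

SA = [6, 17, 3, 19, 10, 7, 2, 0, 11, 18, 1, 12, 13, 4, 8, 14, 5, 16, 9, 15]
[i] adj suffixes → lcp
  [1] 6/17 → 1 ('a')
  [2] 17/3 → 2 ('ad')
  [3] 3/19 → 0 ('')
  [4] 19/10 → 1 ('b')
  [5] 10/7 → 1 ('b')
  [6] 7/2 → 0 ('')
  [7] 2/0 → 1 ('c')
  [8] 0/11 → 2 ('cd')
  [9] 11/18 → 0 ('')
  [10] 18/1 → 1 ('d')
  [11] 1/12 → 1 ('d')
  [12] 12/13 → 2 ('dd')
  [13] 13/4 → 1 ('d')
  [14] 4/8 → 2 ('de')
  [15] 8/14 → 2 ('de')
  [16] 14/5 → 0 ('')
  [17] 5/16 → 2 ('ea')
  [18] 16/9 → 1 ('e')
  [19] 9/15 → 1 ('e')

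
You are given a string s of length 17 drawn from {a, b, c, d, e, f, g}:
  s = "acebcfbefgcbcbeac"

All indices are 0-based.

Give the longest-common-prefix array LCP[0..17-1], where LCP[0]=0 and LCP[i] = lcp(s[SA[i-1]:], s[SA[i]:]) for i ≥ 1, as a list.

[0, 2, 0, 2, 1, 2, 0, 1, 2, 1, 1, 0, 1, 1, 0, 1, 0]

rank→(start, suffix):
  0 → (15, 'ac')
  1 → (0, 'acebcfbefgcbcbeac')
  2 → (11, 'bcbeac')
  3 → (3, 'bcfbefgcbcbeac')
  4 → (13, 'beac')
  5 → (6, 'befgcbcbeac')
  6 → (16, 'c')
  7 → (10, 'cbcbeac')
  8 → (12, 'cbeac')
  9 → (1, 'cebcfbefgcbcbeac')
  10 → (4, 'cfbefgcbcbeac')
  11 → (14, 'eac')
  12 → (2, 'ebcfbefgcbcbeac')
  13 → (7, 'efgcbcbeac')
  14 → (5, 'fbefgcbcbeac')
  15 → (8, 'fgcbcbeac')
  16 → (9, 'gcbcbeac')

SA = [15, 0, 11, 3, 13, 6, 16, 10, 12, 1, 4, 14, 2, 7, 5, 8, 9]
rank  pair      lcp
   1  s[15:],s[0:]  2  'ac'
   2  s[0:],s[11:]  0  ''
   3  s[11:],s[3:]  2  'bc'
   4  s[3:],s[13:]  1  'b'
   5  s[13:],s[6:]  2  'be'
   6  s[6:],s[16:]  0  ''
   7  s[16:],s[10:]  1  'c'
   8  s[10:],s[12:]  2  'cb'
   9  s[12:],s[1:]  1  'c'
  10  s[1:],s[4:]  1  'c'
  11  s[4:],s[14:]  0  ''
  12  s[14:],s[2:]  1  'e'
  13  s[2:],s[7:]  1  'e'
  14  s[7:],s[5:]  0  ''
  15  s[5:],s[8:]  1  'f'
  16  s[8:],s[9:]  0  ''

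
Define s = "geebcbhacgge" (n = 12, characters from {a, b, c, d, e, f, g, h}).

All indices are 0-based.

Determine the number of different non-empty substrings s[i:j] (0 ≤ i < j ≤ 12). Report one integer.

sorted suffixes:
  #0 SA[0]=7  'acgge'
  #1 SA[1]=3  'bcbhacgge'
  #2 SA[2]=5  'bhacgge'
  #3 SA[3]=4  'cbhacgge'
  #4 SA[4]=8  'cgge'
  #5 SA[5]=11  'e'
  #6 SA[6]=2  'ebcbhacgge'
  #7 SA[7]=1  'eebcbhacgge'
  #8 SA[8]=10  'ge'
  #9 SA[9]=0  'geebcbhacgge'
  #10 SA[10]=9  'gge'
  #11 SA[11]=6  'hacgge'

SA = [7, 3, 5, 4, 8, 11, 2, 1, 10, 0, 9, 6]
[i] adj suffixes → lcp
  [1] 7/3 → 0 ('')
  [2] 3/5 → 1 ('b')
  [3] 5/4 → 0 ('')
  [4] 4/8 → 1 ('c')
  [5] 8/11 → 0 ('')
  [6] 11/2 → 1 ('e')
  [7] 2/1 → 1 ('e')
  [8] 1/10 → 0 ('')
  [9] 10/0 → 2 ('ge')
  [10] 0/9 → 1 ('g')
  [11] 9/6 → 0 ('')

n(n+1)/2 = 12·13/2 = 78
Σ LCP = 0 + 0 + 1 + 0 + 1 + 0 + 1 + 1 + 0 + 2 + 1 + 0 = 7
distinct = 78 − 7 = 71

71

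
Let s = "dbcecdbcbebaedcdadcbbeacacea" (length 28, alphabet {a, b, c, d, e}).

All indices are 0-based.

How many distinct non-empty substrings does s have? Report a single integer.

rank | idx | suffix
   0 |  27 | a
   1 |  22 | acacea
   2 |  24 | acea
   3 |  16 | adcbbeacacea
   4 |  11 | aedcdadcbbeacacea
   5 |  10 | baedcdadcbbeacacea
   6 |  19 | bbeacacea
   7 |   6 | bcbebaedcdadcbbeacacea
   8 |   1 | bcecdbcbebaedcdadcbbeacacea
   9 |  20 | beacacea
  10 |   8 | bebaedcdadcbbeacacea
  11 |  23 | cacea
  12 |  18 | cbbeacacea
  13 |   7 | cbebaedcdadcbbeacacea
  14 |  14 | cdadcbbeacacea
  15 |   4 | cdbcbebaedcdadcbbeacacea
  16 |  25 | cea
  17 |   2 | cecdbcbebaedcdadcbbeacacea
  18 |  15 | dadcbbeacacea
  19 |   5 | dbcbebaedcdadcbbeacacea
  20 |   0 | dbcecdbcbebaedcdadcbbeacacea
  21 |  17 | dcbbeacacea
  22 |  13 | dcdadcbbeacacea
  23 |  26 | ea
  24 |  21 | eacacea
  25 |   9 | ebaedcdadcbbeacacea
  26 |   3 | ecdbcbebaedcdadcbbeacacea
  27 |  12 | edcdadcbbeacacea

SA = [27, 22, 24, 16, 11, 10, 19, 6, 1, 20, 8, 23, 18, 7, 14, 4, 25, 2, 15, 5, 0, 17, 13, 26, 21, 9, 3, 12]
rank  pair      lcp
   1  s[27:],s[22:]  1  'a'
   2  s[22:],s[24:]  2  'ac'
   3  s[24:],s[16:]  1  'a'
   4  s[16:],s[11:]  1  'a'
   5  s[11:],s[10:]  0  ''
   6  s[10:],s[19:]  1  'b'
   7  s[19:],s[6:]  1  'b'
   8  s[6:],s[1:]  2  'bc'
   9  s[1:],s[20:]  1  'b'
  10  s[20:],s[8:]  2  'be'
  11  s[8:],s[23:]  0  ''
  12  s[23:],s[18:]  1  'c'
  13  s[18:],s[7:]  2  'cb'
  14  s[7:],s[14:]  1  'c'
  15  s[14:],s[4:]  2  'cd'
  16  s[4:],s[25:]  1  'c'
  17  s[25:],s[2:]  2  'ce'
  18  s[2:],s[15:]  0  ''
  19  s[15:],s[5:]  1  'd'
  20  s[5:],s[0:]  3  'dbc'
  21  s[0:],s[17:]  1  'd'
  22  s[17:],s[13:]  2  'dc'
  23  s[13:],s[26:]  0  ''
  24  s[26:],s[21:]  2  'ea'
  25  s[21:],s[9:]  1  'e'
  26  s[9:],s[3:]  1  'e'
  27  s[3:],s[12:]  1  'e'

n(n+1)/2 = 28·29/2 = 406
Σ LCP = 0 + 1 + 2 + 1 + 1 + 0 + 1 + 1 + 2 + 1 + 2 + 0 + 1 + 2 + 1 + 2 + 1 + 2 + 0 + 1 + 3 + 1 + 2 + 0 + 2 + 1 + 1 + 1 = 33
distinct = 406 − 33 = 373

373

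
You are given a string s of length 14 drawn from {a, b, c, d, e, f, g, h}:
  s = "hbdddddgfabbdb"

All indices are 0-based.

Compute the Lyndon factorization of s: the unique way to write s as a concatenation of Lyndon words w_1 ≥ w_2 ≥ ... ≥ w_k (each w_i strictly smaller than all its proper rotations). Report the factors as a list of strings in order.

["h", "bdddddgf", "abbdb"]

emit factor 1: 'h' (i=0, period=1)
emit factor 2: 'bdddddgf' (i=1, period=8)
emit factor 3: 'abbdb' (i=9, period=5)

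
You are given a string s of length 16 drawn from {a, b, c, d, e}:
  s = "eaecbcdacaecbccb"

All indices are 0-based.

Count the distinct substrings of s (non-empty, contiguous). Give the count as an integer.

rank→(start, suffix):
  0 → (7, 'acaecbccb')
  1 → (9, 'aecbccb')
  2 → (1, 'aecbcdacaecbccb')
  3 → (15, 'b')
  4 → (12, 'bccb')
  5 → (4, 'bcdacaecbccb')
  6 → (8, 'caecbccb')
  7 → (14, 'cb')
  8 → (11, 'cbccb')
  9 → (3, 'cbcdacaecbccb')
  10 → (13, 'ccb')
  11 → (5, 'cdacaecbccb')
  12 → (6, 'dacaecbccb')
  13 → (0, 'eaecbcdacaecbccb')
  14 → (10, 'ecbccb')
  15 → (2, 'ecbcdacaecbccb')

SA = [7, 9, 1, 15, 12, 4, 8, 14, 11, 3, 13, 5, 6, 0, 10, 2]
i: (SA[i-1],SA[i]) lcp shared
  1: (7,9) 1 'a'
  2: (9,1) 5 'aecbc'
  3: (1,15) 0 ''
  4: (15,12) 1 'b'
  5: (12,4) 2 'bc'
  6: (4,8) 0 ''
  7: (8,14) 1 'c'
  8: (14,11) 2 'cb'
  9: (11,3) 3 'cbc'
  10: (3,13) 1 'c'
  11: (13,5) 1 'c'
  12: (5,6) 0 ''
  13: (6,0) 0 ''
  14: (0,10) 1 'e'
  15: (10,2) 4 'ecbc'

n(n+1)/2 = 16·17/2 = 136
Σ LCP = 0 + 1 + 5 + 0 + 1 + 2 + 0 + 1 + 2 + 3 + 1 + 1 + 0 + 0 + 1 + 4 = 22
distinct = 136 − 22 = 114

114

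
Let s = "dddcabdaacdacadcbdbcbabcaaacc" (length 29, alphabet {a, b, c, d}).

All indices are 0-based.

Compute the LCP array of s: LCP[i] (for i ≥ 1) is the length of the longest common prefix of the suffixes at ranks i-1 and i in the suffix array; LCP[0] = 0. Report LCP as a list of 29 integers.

[0, 2, 3, 1, 2, 1, 2, 2, 1, 0, 1, 2, 1, 2, 0, 1, 2, 2, 1, 2, 1, 1, 0, 2, 1, 1, 2, 1, 2]

rank→(start, suffix):
  0 → (24, 'aaacc')
  1 → (25, 'aacc')
  2 → (7, 'aacdacadcbdbcbabcaaacc')
  3 → (21, 'abcaaacc')
  4 → (4, 'abdaacdacadcbdbcbabcaaacc')
  5 → (11, 'acadcbdbcbabcaaacc')
  6 → (26, 'acc')
  7 → (8, 'acdacadcbdbcbabcaaacc')
  8 → (13, 'adcbdbcbabcaaacc')
  9 → (20, 'babcaaacc')
  10 → (22, 'bcaaacc')
  11 → (18, 'bcbabcaaacc')
  12 → (5, 'bdaacdacadcbdbcbabcaaacc')
  13 → (16, 'bdbcbabcaaacc')
  14 → (28, 'c')
  15 → (23, 'caaacc')
  16 → (3, 'cabdaacdacadcbdbcbabcaaacc')
  17 → (12, 'cadcbdbcbabcaaacc')
  18 → (19, 'cbabcaaacc')
  19 → (15, 'cbdbcbabcaaacc')
  20 → (27, 'cc')
  21 → (9, 'cdacadcbdbcbabcaaacc')
  22 → (6, 'daacdacadcbdbcbabcaaacc')
  23 → (10, 'dacadcbdbcbabcaaacc')
  24 → (17, 'dbcbabcaaacc')
  25 → (2, 'dcabdaacdacadcbdbcbabcaaacc')
  26 → (14, 'dcbdbcbabcaaacc')
  27 → (1, 'ddcabdaacdacadcbdbcbabcaaacc')
  28 → (0, 'dddcabdaacdacadcbdbcbabcaaacc')

SA = [24, 25, 7, 21, 4, 11, 26, 8, 13, 20, 22, 18, 5, 16, 28, 23, 3, 12, 19, 15, 27, 9, 6, 10, 17, 2, 14, 1, 0]
rank  pair      lcp
   1  s[24:],s[25:]  2  'aa'
   2  s[25:],s[7:]  3  'aac'
   3  s[7:],s[21:]  1  'a'
   4  s[21:],s[4:]  2  'ab'
   5  s[4:],s[11:]  1  'a'
   6  s[11:],s[26:]  2  'ac'
   7  s[26:],s[8:]  2  'ac'
   8  s[8:],s[13:]  1  'a'
   9  s[13:],s[20:]  0  ''
  10  s[20:],s[22:]  1  'b'
  11  s[22:],s[18:]  2  'bc'
  12  s[18:],s[5:]  1  'b'
  13  s[5:],s[16:]  2  'bd'
  14  s[16:],s[28:]  0  ''
  15  s[28:],s[23:]  1  'c'
  16  s[23:],s[3:]  2  'ca'
  17  s[3:],s[12:]  2  'ca'
  18  s[12:],s[19:]  1  'c'
  19  s[19:],s[15:]  2  'cb'
  20  s[15:],s[27:]  1  'c'
  21  s[27:],s[9:]  1  'c'
  22  s[9:],s[6:]  0  ''
  23  s[6:],s[10:]  2  'da'
  24  s[10:],s[17:]  1  'd'
  25  s[17:],s[2:]  1  'd'
  26  s[2:],s[14:]  2  'dc'
  27  s[14:],s[1:]  1  'd'
  28  s[1:],s[0:]  2  'dd'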